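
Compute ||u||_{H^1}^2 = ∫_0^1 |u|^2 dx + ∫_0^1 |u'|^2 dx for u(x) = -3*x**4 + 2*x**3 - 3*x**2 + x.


||u||_{H^1}^2 = 2168/105

The H^1 norm (squared) on an interval (0, L) is
  ||u||_{H^1}^2 = ∫_0^L u(x)^2 dx + ∫_0^L u'(x)^2 dx.
Compute u'(x) = -12*x**3 + 6*x**2 - 6*x + 1.
Then u(x)^2 = 9*x**8 - 12*x**7 + 22*x**6 - 18*x**5 + 13*x**4 - 6*x**3 + x**2 and u'(x)^2 = 144*x**6 - 144*x**5 + 180*x**4 - 96*x**3 + 48*x**2 - 12*x + 1.
Integrate each monomial from 0 to 1 using ∫_0^1 c·x^n dx = c·1^(n+1)/(n+1):
  ∫_0^1 u(x)^2 dx = ∫_0^1 (9*x^8 - 12*x^7 + 22*x^6 - 18*x^5 + 13*x^4 - 6*x^3 + x^2) dx. Term by term:
    ∫_0^1 9*x^8 dx = 1;  ∫_0^1 -12*x^7 dx = -3/2;  ∫_0^1 22*x^6 dx = 22/7;
    ∫_0^1 -18*x^5 dx = -3;  ∫_0^1 13*x^4 dx = 13/5;  ∫_0^1 -6*x^3 dx = -3/2;
    ∫_0^1 x^2 dx = 1/3.
  Sum: 1 − 3/2 + 22/7 − 3 + 13/5 − 3/2 + 1/3 = 113/105.
  ∫_0^1 u'(x)^2 dx = ∫_0^1 (144*x^6 - 144*x^5 + 180*x^4 - 96*x^3 + 48*x^2 - 12*x + 1) dx. Term by term:
    ∫_0^1 144*x^6 dx = 144/7;  ∫_0^1 -144*x^5 dx = -24;  ∫_0^1 180*x^4 dx = 36;
    ∫_0^1 -96*x^3 dx = -24;  ∫_0^1 48*x^2 dx = 16;  ∫_0^1 -12*x dx = -6;
    ∫_0^1 1 dx = 1.
  Sum: 144/7 − 24 + 36 − 24 + 16 − 6 + 1 = 137/7.
Adding: ||u||_{H^1}^2 = 113/105 + 137/7 = 2168/105.


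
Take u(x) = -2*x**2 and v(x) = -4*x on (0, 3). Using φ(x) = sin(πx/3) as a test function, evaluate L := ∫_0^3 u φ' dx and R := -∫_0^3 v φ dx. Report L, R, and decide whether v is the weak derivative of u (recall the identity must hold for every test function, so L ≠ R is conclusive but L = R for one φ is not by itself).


LHS = 36/π, RHS = 36/π. Yes, v = u' weakly.

u(x) = -2*x**2, classical derivative u'(x) = -4*x.
φ(x) = sin(πx/3), so φ'(x) = π*cos(π*x/3)/3.
Note φ(0) = φ(3) = 0, so the boundary term u·φ vanishes.
LHS = ∫_0^3 u(x) φ'(x) dx = ∫_0^3 (-2*π*x^2*cos(π*x/3)/3) dx. Term by term:
  ∫_0^3 -2*π*x^2*cos(π*x/3)/3 dx = 36/π.
So LHS = 36/π.
∫_0^3 v(x) φ(x) dx = ∫_0^3 (-4*x*sin(π*x/3)) dx. Term by term:
  ∫_0^3 -4*x*sin(π*x/3) dx = -36/π.
So RHS = -∫_0^3 v(x) φ(x) dx = 36/π.
LHS = RHS, so the identity holds for this test φ.
Moreover u is smooth here and v(x) = u'(x) = -4*x pointwise, so the identity holds for every test function. Hence v is the weak derivative of u.


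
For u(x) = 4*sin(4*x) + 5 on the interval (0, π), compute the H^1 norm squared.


||u||_{H^1(0,π)}^2 = 161*π

u'(x) = 16*cos(4*x).
Expand u² and (u')² and integrate term by term on (0, π), using: for integers n ≥ 1, ∫_0^π sin²(nx) dx = ∫_0^π cos²(nx) dx = π/2; for n ≠ n', ∫_0^π sin(nx)sin(n'x) dx = ∫_0^π cos(nx)cos(n'x) dx = 0; and by product-to-sum, ∫_0^π sin(nx)cos(n'x) dx = ½∫_0^π [sin((n+n')x) + sin((n−n')x)] dx, which is 0 when n+n' is even and 2n/(n²−n'²) when n+n' is odd (it need not vanish on (0, π)). For the constant mode: ∫_0^π 1 dx = π, ∫_0^π cos(nx) dx = 0, ∫_0^π sin(nx) dx = (1−(−1)^n)/n.
  u² squared terms: (5)²·∫1 dx = 25·π = 25*π;  (4)²·∫sin(4x)² dx = 16·π/2 = 8*π.
  u² cross terms: 2·(5)·(4)·∫1·sin(4x) dx = 40·(0) = 0.
  So ∫_0^π u² dx = 25*π + 8*π + 0 = 33*π.
  (u')² squared terms: (16)²·∫cos(4x)² dx = 256·π/2 = 128*π.
  So ∫_0^π (u')² dx = 128*π.
||u||_{H^1}^2 = (33*π) + (128*π) = 161*π.


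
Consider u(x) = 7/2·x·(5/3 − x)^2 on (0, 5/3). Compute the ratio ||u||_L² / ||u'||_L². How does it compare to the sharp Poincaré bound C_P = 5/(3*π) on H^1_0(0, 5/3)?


||u||_L² / ||u'||_L² = 5*sqrt(14)/42 < C_P = 5/(3*π).

u(x) = 7/2·x·(5/3 − x)^2, so u'(x) = 21*x^2/2 - 70*x/3 + 175/18.
u(x) = 7/2·x·(5/3 − x)^2 vanishes at x = 0 and x = 5/3, so u ∈ H^1_0(0, 5/3). Differentiate via the product rule and integrate the resulting polynomials term by term.
  ∫_0^5/3 u² dx = ∫_0^5/3 (49*x^6/4 - 245*x^5/3 + 1225*x^4/6 - 6125*x^3/27 + 30625*x^2/324) dx. Term by term:
    ∫_0^5/3 49*x^6/4 dx = 546875/8748;  ∫_0^5/3 -245*x^5/3 dx = -3828125/13122;  ∫_0^5/3 1225*x^4/6 dx = 765625/1458;
    ∫_0^5/3 -6125*x^3/27 dx = -3828125/8748;  ∫_0^5/3 30625*x^2/324 dx = 3828125/26244.
  Sum: 546875/8748 − 3828125/13122 + 765625/1458 − 3828125/8748 + 3828125/26244 = 109375/26244.
  ∫_0^5/3 (u')² dx = ∫_0^5/3 (441*x^4/4 - 490*x^3 + 13475*x^2/18 - 12250*x/27 + 30625/324) dx. Term by term:
    ∫_0^5/3 441*x^4/4 dx = 30625/108;  ∫_0^5/3 -490*x^3 dx = -153125/162;  ∫_0^5/3 13475*x^2/18 dx = 1684375/1458;
    ∫_0^5/3 -12250*x/27 dx = -153125/243;  ∫_0^5/3 30625/324 dx = 153125/972.
  Sum: 30625/108 − 153125/162 + 1684375/1458 − 153125/243 + 153125/972 = 30625/1458.
∫_0^5/3 u² dx = 109375/26244, so ||u||_L² = 125*sqrt(7)/162.
∫_0^5/3 (u')² dx = 30625/1458, so ||u'||_L² = 175*sqrt(2)/54.
Ratio ||u||_L² / ||u'||_L² = 5*sqrt(14)/42.
Sharp Poincaré constant on H^1_0(0, 5/3) is C_P = L/π = 5/(3*π), achieved by sin(3*π/5·x).
A polynomial bump cannot attain the sharp Poincaré constant (only the first sine eigenfunction does), so the ratio is strictly less than C_P, consistent with ||u||_L² ≤ C_P ||u'||_L².


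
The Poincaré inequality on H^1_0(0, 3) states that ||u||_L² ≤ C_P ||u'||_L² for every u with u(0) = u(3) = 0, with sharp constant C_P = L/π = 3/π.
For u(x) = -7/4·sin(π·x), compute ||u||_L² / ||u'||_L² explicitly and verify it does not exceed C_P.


||u||_L² / ||u'||_L² = 1/π < C_P = 3/π.

u(x) = -7/4·sin(π·x), so u'(x) = -7*π*cos(π*x)/4.
Writing u(x) = A·sin(kπx/L) with A = -7/4 and k = 3, use ∫_0^L sin²(kπx/L) dx = L/2 and ∫_0^L cos²(kπx/L) dx = L/2.
u² = 49/16·sin²(π·x) and (u')² = 49*π^2/16·cos²(π·x), and each of sin², cos² integrates to L/2 = 3/2 over (0, 3).
∫_0^3 u² dx = 147/32, so ||u||_L² = 7*sqrt(6)/8.
∫_0^3 (u')² dx = 147*π^2/32, so ||u'||_L² = 7*sqrt(6)*π/8.
Ratio ||u||_L² / ||u'||_L² = 1/π.
Sharp Poincaré constant on H^1_0(0, 3) is C_P = L/π = 3/π, achieved by sin(π/3·x).
This is the k = 3 harmonic; the ratio L/(kπ) is strictly less than C_P = L/π, consistent with the sharp inequality ||u||_L² ≤ C_P ||u'||_L².


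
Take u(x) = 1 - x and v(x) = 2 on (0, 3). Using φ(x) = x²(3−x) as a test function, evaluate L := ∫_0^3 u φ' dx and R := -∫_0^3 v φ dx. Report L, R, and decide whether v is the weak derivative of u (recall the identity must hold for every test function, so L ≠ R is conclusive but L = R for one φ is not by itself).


LHS = 27/4, RHS = -27/2. No, v is not the weak derivative of u.

u(x) = 1 - x, classical derivative u'(x) = -1.
φ(x) = x²(3−x), so φ'(x) = 3*x*(2 - x).
Note φ(0) = φ(3) = 0, so the boundary term u·φ vanishes.
LHS = ∫_0^3 u(x) φ'(x) dx = ∫_0^3 (3*x^3 - 9*x^2 + 6*x) dx. Term by term:
  ∫_0^3 3*x^3 dx = 243/4;  ∫_0^3 -9*x^2 dx = -81;  ∫_0^3 6*x dx = 27.
Sum: 243/4 − 81 + 27 = 27/4.
So LHS = 27/4.
∫_0^3 v(x) φ(x) dx = ∫_0^3 (-2*x^3 + 6*x^2) dx. Term by term:
  ∫_0^3 -2*x^3 dx = -81/2;  ∫_0^3 6*x^2 dx = 54.
Sum: -81/2 + 54 = 27/2.
So RHS = -∫_0^3 v(x) φ(x) dx = -27/2.
LHS − RHS = 81/4 ≠ 0, so the identity fails.
(For a valid weak derivative the identity must hold for EVERY test function, in particular this one. The failure shows v is NOT the weak derivative of u.)
Correct weak derivative would be u'(x) = -1.


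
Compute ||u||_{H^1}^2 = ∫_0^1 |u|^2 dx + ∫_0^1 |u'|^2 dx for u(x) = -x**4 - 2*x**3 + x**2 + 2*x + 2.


||u||_{H^1}^2 = 7969/630

The H^1 norm (squared) on an interval (0, L) is
  ||u||_{H^1}^2 = ∫_0^L u(x)^2 dx + ∫_0^L u'(x)^2 dx.
Compute u'(x) = -4*x**3 - 6*x**2 + 2*x + 2.
Then u(x)^2 = x**8 + 4*x**7 + 2*x**6 - 8*x**5 - 11*x**4 - 4*x**3 + 8*x**2 + 8*x + 4 and u'(x)^2 = 16*x**6 + 48*x**5 + 20*x**4 - 40*x**3 - 20*x**2 + 8*x + 4.
Integrate each monomial from 0 to 1 using ∫_0^1 c·x^n dx = c·1^(n+1)/(n+1):
  ∫_0^1 u(x)^2 dx = ∫_0^1 (x^8 + 4*x^7 + 2*x^6 - 8*x^5 - 11*x^4 - 4*x^3 + 8*x^2 + 8*x + 4) dx. Term by term:
    ∫_0^1 x^8 dx = 1/9;  ∫_0^1 4*x^7 dx = 1/2;  ∫_0^1 2*x^6 dx = 2/7;
    ∫_0^1 -8*x^5 dx = -4/3;  ∫_0^1 -11*x^4 dx = -11/5;  ∫_0^1 -4*x^3 dx = -1;
    ∫_0^1 8*x^2 dx = 8/3;  ∫_0^1 8*x dx = 4;  ∫_0^1 4 dx = 4.
  Sum: 1/9 + 1/2 + 2/7 − 4/3 − 11/5 − 1 + 8/3 + 4 + 4 = 4429/630.
  ∫_0^1 u'(x)^2 dx = ∫_0^1 (16*x^6 + 48*x^5 + 20*x^4 - 40*x^3 - 20*x^2 + 8*x + 4) dx. Term by term:
    ∫_0^1 16*x^6 dx = 16/7;  ∫_0^1 48*x^5 dx = 8;  ∫_0^1 20*x^4 dx = 4;
    ∫_0^1 -40*x^3 dx = -10;  ∫_0^1 -20*x^2 dx = -20/3;  ∫_0^1 8*x dx = 4;
    ∫_0^1 4 dx = 4.
  Sum: 16/7 + 8 + 4 − 10 − 20/3 + 4 + 4 = 118/21.
Adding: ||u||_{H^1}^2 = 4429/630 + 118/21 = 7969/630.


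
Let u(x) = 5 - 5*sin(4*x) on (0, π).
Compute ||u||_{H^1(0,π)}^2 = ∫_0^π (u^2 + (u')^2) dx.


||u||_{H^1(0,π)}^2 = 475*π/2

u'(x) = -20*cos(4*x).
Expand u² and (u')² and integrate term by term on (0, π), using: for integers n ≥ 1, ∫_0^π sin²(nx) dx = ∫_0^π cos²(nx) dx = π/2; for n ≠ n', ∫_0^π sin(nx)sin(n'x) dx = ∫_0^π cos(nx)cos(n'x) dx = 0; and by product-to-sum, ∫_0^π sin(nx)cos(n'x) dx = ½∫_0^π [sin((n+n')x) + sin((n−n')x)] dx, which is 0 when n+n' is even and 2n/(n²−n'²) when n+n' is odd (it need not vanish on (0, π)). For the constant mode: ∫_0^π 1 dx = π, ∫_0^π cos(nx) dx = 0, ∫_0^π sin(nx) dx = (1−(−1)^n)/n.
  u² squared terms: (5)²·∫1 dx = 25·π = 25*π;  (-5)²·∫sin(4x)² dx = 25·π/2 = 25*π/2.
  u² cross terms: 2·(5)·(-5)·∫1·sin(4x) dx = -50·(0) = 0.
  So ∫_0^π u² dx = 25*π + 25*π/2 + 0 = 75*π/2.
  (u')² squared terms: (-20)²·∫cos(4x)² dx = 400·π/2 = 200*π.
  So ∫_0^π (u')² dx = 200*π.
||u||_{H^1}^2 = (75*π/2) + (200*π) = 475*π/2.


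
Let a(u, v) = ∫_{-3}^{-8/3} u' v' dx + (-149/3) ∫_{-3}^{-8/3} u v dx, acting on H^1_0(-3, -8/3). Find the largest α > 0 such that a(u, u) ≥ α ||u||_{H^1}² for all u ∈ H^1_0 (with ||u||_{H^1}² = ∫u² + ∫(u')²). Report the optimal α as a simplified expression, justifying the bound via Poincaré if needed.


α = (-149 + 27*π^2)/(3*(1 + 9*π^2))

Coercivity of a(·,·) on H^1_0(-3, -8/3) means a(u, u) ≥ α ||u||_{H^1}² for every u ∈ H^1_0.
The interval has length L = 1/3, and Poincaré/coercivity depend only on L. Here a(u, u) = ∫(u')² + (-149/3)·∫u².
Here c = -149/3 < 0 with |c| < (π/L)² = 9*π^2, so coercivity still holds. The condition a(u,u) ≥ α||u||_{H^1}² reads (1−α)∫(u')² ≥ (α−c)∫u². Any admissible α is ≤ 1 (rapidly oscillating u have ∫u²/∫(u')² → 0), and α = 1 would force 0 ≥ (1−c)∫u², impossible since c < 1; so 1−α > 0. By the sharp Poincaré inequality on H^1_0 of an interval of length L, ∫(u')² ≥ (π/L)²∫u² with equality for the first sine mode sin(π(x−x₀)/L) (x₀ the left endpoint), so the inequality holds for all u iff (1−α)(π/L)² ≥ α − c, i.e. α ≤ ((π/L)² + c)/((π/L)² + 1) = (1 + c(L/π)²)/(1 + (L/π)²). (Direct route, valid since c ≤ 0: Poincaré gives c∫u² ≥ c(L/π)²∫(u')², so a(u,u) ≥ (1 + c(L/π)²)∫(u')², while ||u||_{H^1}² ≤ (1 + (L/π)²)∫(u')²; dividing yields the same α.) With (π/L)² = 9*π^2 and c = -149/3, the largest admissible constant is α = ((π/L)² + c)/((π/L)² + 1).
Simplifying, α = (-149 + 27*π^2)/(3*(1 + 9*π^2)).


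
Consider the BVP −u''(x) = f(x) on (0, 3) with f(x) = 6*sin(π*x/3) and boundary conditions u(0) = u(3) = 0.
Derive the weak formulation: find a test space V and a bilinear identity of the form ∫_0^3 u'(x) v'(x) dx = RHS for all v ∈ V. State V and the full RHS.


V = H^1_0(0, 3) (so v(0) = v(3) = 0); weak form: ∫_0^3 u'v' dx = ∫_0^3 (6*sin(π*x/3)) v dx for all v ∈ V.

Multiply both sides by a test function v and integrate from 0 to 3:
  ∫_0^3 −u''(x) v(x) dx = ∫_0^3 f(x) v(x) dx.
Integrate the LHS by parts once:
  ∫_0^3 −u'' v dx = −[u'(x) v(x)]_0^3 + ∫_0^3 u'(x) v'(x) dx.
Thus ∫_0^3 u'(x) v'(x) dx = ∫_0^3 f(x) v(x) dx + [u'(x) v(x)]_0^3.
Choose V so that boundary terms are either known or forced to vanish.
u is Dirichlet: u(0) = u(3) = 0. Let V = H^1_0(0, 3); then v(0) = v(3) = 0, and [u' v]_0^3 = 0.
Weak formulation: find u (satisfying any essential BC) such that ∫_0^3 u'(x) v'(x) dx = ∫_0^3 f v dx for all v ∈ V.
Substituting f(x) = 6*sin(π*x/3), the right-hand side is ∫_0^3 (6*sin(π*x/3)) v dx.


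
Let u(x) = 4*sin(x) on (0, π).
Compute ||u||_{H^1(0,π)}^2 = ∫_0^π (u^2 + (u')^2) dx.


||u||_{H^1(0,π)}^2 = 16*π

u'(x) = 4*cos(x).
Expand u² and (u')² and integrate term by term on (0, π), using: for integers n ≥ 1, ∫_0^π sin²(nx) dx = ∫_0^π cos²(nx) dx = π/2; for n ≠ n', ∫_0^π sin(nx)sin(n'x) dx = ∫_0^π cos(nx)cos(n'x) dx = 0; and by product-to-sum, ∫_0^π sin(nx)cos(n'x) dx = ½∫_0^π [sin((n+n')x) + sin((n−n')x)] dx, which is 0 when n+n' is even and 2n/(n²−n'²) when n+n' is odd (it need not vanish on (0, π)).
  u² squared terms: (4)²·∫sin(x)² dx = 16·π/2 = 8*π.
  So ∫_0^π u² dx = 8*π.
  (u')² squared terms: (4)²·∫cos(x)² dx = 16·π/2 = 8*π.
  So ∫_0^π (u')² dx = 8*π.
||u||_{H^1}^2 = (8*π) + (8*π) = 16*π.


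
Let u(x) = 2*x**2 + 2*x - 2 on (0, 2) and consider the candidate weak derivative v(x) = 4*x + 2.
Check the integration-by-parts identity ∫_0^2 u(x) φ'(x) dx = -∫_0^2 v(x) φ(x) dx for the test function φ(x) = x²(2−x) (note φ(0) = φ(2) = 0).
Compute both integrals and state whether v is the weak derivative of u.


LHS = -136/15, RHS = -136/15. Yes, v = u' weakly.

u(x) = 2*x**2 + 2*x - 2, classical derivative u'(x) = 4*x + 2.
φ(x) = x²(2−x), so φ'(x) = x*(4 - 3*x).
Note φ(0) = φ(2) = 0, so the boundary term u·φ vanishes.
LHS = ∫_0^2 u(x) φ'(x) dx = ∫_0^2 (-6*x^4 + 2*x^3 + 14*x^2 - 8*x) dx. Term by term:
  ∫_0^2 -6*x^4 dx = -192/5;  ∫_0^2 2*x^3 dx = 8;  ∫_0^2 14*x^2 dx = 112/3;
  ∫_0^2 -8*x dx = -16.
Sum: -192/5 + 8 + 112/3 − 16 = -136/15.
So LHS = -136/15.
∫_0^2 v(x) φ(x) dx = ∫_0^2 (-4*x^4 + 6*x^3 + 4*x^2) dx. Term by term:
  ∫_0^2 -4*x^4 dx = -128/5;  ∫_0^2 6*x^3 dx = 24;  ∫_0^2 4*x^2 dx = 32/3.
Sum: -128/5 + 24 + 32/3 = 136/15.
So RHS = -∫_0^2 v(x) φ(x) dx = -136/15.
LHS = RHS, so the identity holds for this test φ.
Moreover u is smooth here and v(x) = u'(x) = 4*x + 2 pointwise, so the identity holds for every test function. Hence v is the weak derivative of u.


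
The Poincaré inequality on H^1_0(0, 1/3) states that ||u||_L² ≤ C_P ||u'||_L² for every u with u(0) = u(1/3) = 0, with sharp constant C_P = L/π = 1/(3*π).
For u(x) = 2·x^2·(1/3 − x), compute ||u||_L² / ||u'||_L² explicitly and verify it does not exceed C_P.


||u||_L² / ||u'||_L² = sqrt(14)/42 < C_P = 1/(3*π).

u(x) = 2·x^2·(1/3 − x), so u'(x) = 2*x*(2 - 9*x)/3.
u(x) = 2·x^2·(1/3 − x) vanishes at x = 0 and x = 1/3, so u ∈ H^1_0(0, 1/3). Differentiate via the product rule and integrate the resulting polynomials term by term.
  ∫_0^1/3 u² dx = ∫_0^1/3 (4*x^6 - 8*x^5/3 + 4*x^4/9) dx. Term by term:
    ∫_0^1/3 4*x^6 dx = 4/15309;  ∫_0^1/3 -8*x^5/3 dx = -4/6561;  ∫_0^1/3 4*x^4/9 dx = 4/10935.
  Sum: 4/15309 − 4/6561 + 4/10935 = 4/229635.
  ∫_0^1/3 (u')² dx = ∫_0^1/3 (36*x^4 - 16*x^3 + 16*x^2/9) dx. Term by term:
    ∫_0^1/3 36*x^4 dx = 4/135;  ∫_0^1/3 -16*x^3 dx = -4/81;  ∫_0^1/3 16*x^2/9 dx = 16/729.
  Sum: 4/135 − 4/81 + 16/729 = 8/3645.
∫_0^1/3 u² dx = 4/229635, so ||u||_L² = 2*sqrt(35)/2835.
∫_0^1/3 (u')² dx = 8/3645, so ||u'||_L² = 2*sqrt(10)/135.
Ratio ||u||_L² / ||u'||_L² = sqrt(14)/42.
Sharp Poincaré constant on H^1_0(0, 1/3) is C_P = L/π = 1/(3*π), achieved by sin(3*π·x).
A polynomial bump cannot attain the sharp Poincaré constant (only the first sine eigenfunction does), so the ratio is strictly less than C_P, consistent with ||u||_L² ≤ C_P ||u'||_L².


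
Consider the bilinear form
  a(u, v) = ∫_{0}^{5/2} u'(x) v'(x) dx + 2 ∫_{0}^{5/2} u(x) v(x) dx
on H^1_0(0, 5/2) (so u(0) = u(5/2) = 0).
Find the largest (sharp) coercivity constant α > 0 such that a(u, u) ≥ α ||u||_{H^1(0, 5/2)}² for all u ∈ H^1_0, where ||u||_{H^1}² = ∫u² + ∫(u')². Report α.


α = 1

Coercivity of a(·,·) on H^1_0(0, 5/2) means a(u, u) ≥ α ||u||_{H^1}² for every u ∈ H^1_0.
The interval has length L = 5/2, and Poincaré/coercivity depend only on L. Here a(u, u) = ∫(u')² + (2)·∫u².
Here c = 2 ≥ 1, so a(u,u) = ∫(u')² + c∫u² ≥ ∫(u')² + ∫u² = ||u||_{H^1}², i.e. α = 1 works. No larger α is possible: a(u,u) ≥ α||u||_{H^1}² means (1−α)∫(u')² ≥ (α−c)∫u², and for the modes u_n = sin(nπ(x−x₀)/L) (x₀ the left endpoint) one has ∫u_n²/∫(u_n')² = (L/(nπ))² → 0, so a(u_n,u_n)/||u_n||_{H^1}² → 1. Hence the optimal constant is α = 1.
Therefore α = 1.


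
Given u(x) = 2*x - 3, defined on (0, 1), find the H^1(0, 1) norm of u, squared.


||u||_{H^1}^2 = 25/3

The H^1 norm (squared) on an interval (0, L) is
  ||u||_{H^1}^2 = ∫_0^L u(x)^2 dx + ∫_0^L u'(x)^2 dx.
Compute u'(x) = 2.
Then u(x)^2 = 4*x**2 - 12*x + 9 and u'(x)^2 = 4.
Integrate each monomial from 0 to 1 using ∫_0^1 c·x^n dx = c·1^(n+1)/(n+1):
  ∫_0^1 u(x)^2 dx = ∫_0^1 (4*x^2 - 12*x + 9) dx. Term by term:
    ∫_0^1 4*x^2 dx = 4/3;  ∫_0^1 -12*x dx = -6;  ∫_0^1 9 dx = 9.
  Sum: 4/3 − 6 + 9 = 13/3.
  ∫_0^1 u'(x)^2 dx = ∫_0^1 (4) dx. Term by term:
    ∫_0^1 4 dx = 4.
Adding: ||u||_{H^1}^2 = 13/3 + 4 = 25/3.


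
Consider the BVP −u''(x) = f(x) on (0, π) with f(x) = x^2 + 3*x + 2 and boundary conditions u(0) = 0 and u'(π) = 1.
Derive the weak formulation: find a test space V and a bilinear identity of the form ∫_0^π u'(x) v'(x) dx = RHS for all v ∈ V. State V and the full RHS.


V = {v ∈ H^1(0, π) : v(0) = 0} (test functions vanish at x = 0 where u is specified); weak form: ∫_0^π u'v' dx = ∫_0^π (x^2 + 3*x + 2) v dx + v(π) for all v ∈ V.

Multiply both sides by a test function v and integrate from 0 to π:
  ∫_0^π −u''(x) v(x) dx = ∫_0^π f(x) v(x) dx.
Integrate the LHS by parts once:
  ∫_0^π −u'' v dx = −[u'(x) v(x)]_0^π + ∫_0^π u'(x) v'(x) dx.
Thus ∫_0^π u'(x) v'(x) dx = ∫_0^π f(x) v(x) dx + [u'(x) v(x)]_0^π.
Choose V so that boundary terms are either known or forced to vanish.
Mixed BC: u(0) = 0 (Dirichlet) and u'(π) = 1 (Neumann). Define V = {v ∈ H^1(0, π) : v(0) = 0}. Then [u' v]_0^π = u'(π)·v(π) − u'(0)·0 = v(π).
Weak formulation: find u (satisfying any essential BC) such that ∫_0^π u'(x) v'(x) dx = ∫_0^π f v dx + v(π) for all v ∈ V (Dirichlet at 0 absorbed into V; Neumann datum at x = π contributes the boundary term).
Substituting f(x) = x^2 + 3*x + 2, the right-hand side is ∫_0^π (x^2 + 3*x + 2) v dx + v(π).


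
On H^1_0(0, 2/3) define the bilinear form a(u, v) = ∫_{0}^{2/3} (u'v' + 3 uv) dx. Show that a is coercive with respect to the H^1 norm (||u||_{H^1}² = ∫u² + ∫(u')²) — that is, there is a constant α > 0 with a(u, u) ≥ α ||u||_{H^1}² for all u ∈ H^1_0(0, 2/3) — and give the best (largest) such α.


α = 1

Coercivity of a(·,·) on H^1_0(0, 2/3) means a(u, u) ≥ α ||u||_{H^1}² for every u ∈ H^1_0.
The interval has length L = 2/3, and Poincaré/coercivity depend only on L. Here a(u, u) = ∫(u')² + (3)·∫u².
Here c = 3 ≥ 1, so a(u,u) = ∫(u')² + c∫u² ≥ ∫(u')² + ∫u² = ||u||_{H^1}², i.e. α = 1 works. No larger α is possible: a(u,u) ≥ α||u||_{H^1}² means (1−α)∫(u')² ≥ (α−c)∫u², and for the modes u_n = sin(nπ(x−x₀)/L) (x₀ the left endpoint) one has ∫u_n²/∫(u_n')² = (L/(nπ))² → 0, so a(u_n,u_n)/||u_n||_{H^1}² → 1. Hence the optimal constant is α = 1.
Therefore α = 1.


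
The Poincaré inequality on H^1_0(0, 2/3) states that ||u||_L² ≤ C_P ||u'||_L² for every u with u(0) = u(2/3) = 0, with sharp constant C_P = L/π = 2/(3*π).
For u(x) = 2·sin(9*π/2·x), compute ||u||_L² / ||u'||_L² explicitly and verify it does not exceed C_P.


||u||_L² / ||u'||_L² = 2/(9*π) < C_P = 2/(3*π).

u(x) = 2·sin(9*π/2·x), so u'(x) = 9*π*cos(9*π*x/2).
Writing u(x) = A·sin(kπx/L) with A = 2 and k = 3, use ∫_0^L sin²(kπx/L) dx = L/2 and ∫_0^L cos²(kπx/L) dx = L/2.
u² = 4·sin²(9*π/2·x) and (u')² = 81*π^2·cos²(9*π/2·x), and each of sin², cos² integrates to L/2 = 1/3 over (0, 2/3).
∫_0^2/3 u² dx = 4/3, so ||u||_L² = 2*sqrt(3)/3.
∫_0^2/3 (u')² dx = 27*π^2, so ||u'||_L² = 3*sqrt(3)*π.
Ratio ||u||_L² / ||u'||_L² = 2/(9*π).
Sharp Poincaré constant on H^1_0(0, 2/3) is C_P = L/π = 2/(3*π), achieved by sin(3*π/2·x).
This is the k = 3 harmonic; the ratio L/(kπ) is strictly less than C_P = L/π, consistent with the sharp inequality ||u||_L² ≤ C_P ||u'||_L².


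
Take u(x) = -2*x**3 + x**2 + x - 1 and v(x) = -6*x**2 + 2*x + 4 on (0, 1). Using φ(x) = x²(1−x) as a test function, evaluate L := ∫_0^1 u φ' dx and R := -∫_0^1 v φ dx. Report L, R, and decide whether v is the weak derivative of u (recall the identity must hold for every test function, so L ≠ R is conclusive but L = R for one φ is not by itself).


LHS = 1/60, RHS = -7/30. No, v is not the weak derivative of u.

u(x) = -2*x**3 + x**2 + x - 1, classical derivative u'(x) = -6*x**2 + 2*x + 1.
φ(x) = x²(1−x), so φ'(x) = x*(2 - 3*x).
Note φ(0) = φ(1) = 0, so the boundary term u·φ vanishes.
LHS = ∫_0^1 u(x) φ'(x) dx = ∫_0^1 (6*x^5 - 7*x^4 - x^3 + 5*x^2 - 2*x) dx. Term by term:
  ∫_0^1 6*x^5 dx = 1;  ∫_0^1 -7*x^4 dx = -7/5;  ∫_0^1 -x^3 dx = -1/4;
  ∫_0^1 5*x^2 dx = 5/3;  ∫_0^1 -2*x dx = -1.
Sum: 1 − 7/5 − 1/4 + 5/3 − 1 = 1/60.
So LHS = 1/60.
∫_0^1 v(x) φ(x) dx = ∫_0^1 (6*x^5 - 8*x^4 - 2*x^3 + 4*x^2) dx. Term by term:
  ∫_0^1 6*x^5 dx = 1;  ∫_0^1 -8*x^4 dx = -8/5;  ∫_0^1 -2*x^3 dx = -1/2;
  ∫_0^1 4*x^2 dx = 4/3.
Sum: 1 − 8/5 − 1/2 + 4/3 = 7/30.
So RHS = -∫_0^1 v(x) φ(x) dx = -7/30.
LHS − RHS = 1/4 ≠ 0, so the identity fails.
(For a valid weak derivative the identity must hold for EVERY test function, in particular this one. The failure shows v is NOT the weak derivative of u.)
Correct weak derivative would be u'(x) = -6*x**2 + 2*x + 1.


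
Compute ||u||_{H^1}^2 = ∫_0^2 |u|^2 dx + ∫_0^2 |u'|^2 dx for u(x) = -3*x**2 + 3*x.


||u||_{H^1}^2 = 258/5

The H^1 norm (squared) on an interval (0, L) is
  ||u||_{H^1}^2 = ∫_0^L u(x)^2 dx + ∫_0^L u'(x)^2 dx.
Compute u'(x) = 3 - 6*x.
Then u(x)^2 = 9*x**4 - 18*x**3 + 9*x**2 and u'(x)^2 = 36*x**2 - 36*x + 9.
Integrate each monomial from 0 to 2 using ∫_0^2 c·x^n dx = c·2^(n+1)/(n+1):
  ∫_0^2 u(x)^2 dx = ∫_0^2 (9*x^4 - 18*x^3 + 9*x^2) dx. Term by term:
    ∫_0^2 9*x^4 dx = 288/5;  ∫_0^2 -18*x^3 dx = -72;  ∫_0^2 9*x^2 dx = 24.
  Sum: 288/5 − 72 + 24 = 48/5.
  ∫_0^2 u'(x)^2 dx = ∫_0^2 (36*x^2 - 36*x + 9) dx. Term by term:
    ∫_0^2 36*x^2 dx = 96;  ∫_0^2 -36*x dx = -72;  ∫_0^2 9 dx = 18.
  Sum: 96 − 72 + 18 = 42.
Adding: ||u||_{H^1}^2 = 48/5 + 42 = 258/5.


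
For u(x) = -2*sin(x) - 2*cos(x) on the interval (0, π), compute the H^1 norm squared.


||u||_{H^1(0,π)}^2 = 8*π

u'(x) = 2*sin(x) - 2*cos(x).
Expand u² and (u')² and integrate term by term on (0, π), using: for integers n ≥ 1, ∫_0^π sin²(nx) dx = ∫_0^π cos²(nx) dx = π/2; for n ≠ n', ∫_0^π sin(nx)sin(n'x) dx = ∫_0^π cos(nx)cos(n'x) dx = 0; and by product-to-sum, ∫_0^π sin(nx)cos(n'x) dx = ½∫_0^π [sin((n+n')x) + sin((n−n')x)] dx, which is 0 when n+n' is even and 2n/(n²−n'²) when n+n' is odd (it need not vanish on (0, π)).
  u² squared terms: (-2)²·∫cos(x)² dx = 4·π/2 = 2*π;  (-2)²·∫sin(x)² dx = 4·π/2 = 2*π.
  u² cross terms: 2·(-2)·(-2)·∫cos(x)·sin(x) dx = 8·(0) = 0.
  So ∫_0^π u² dx = 2*π + 2*π + 0 = 4*π.
  (u')² squared terms: (-2)²·∫cos(x)² dx = 4·π/2 = 2*π;  (2)²·∫sin(x)² dx = 4·π/2 = 2*π.
  (u')² cross terms: 2·(-2)·(2)·∫cos(x)·sin(x) dx = -8·(0) = 0.
  So ∫_0^π (u')² dx = 2*π + 2*π + 0 = 4*π.
||u||_{H^1}^2 = (4*π) + (4*π) = 8*π.


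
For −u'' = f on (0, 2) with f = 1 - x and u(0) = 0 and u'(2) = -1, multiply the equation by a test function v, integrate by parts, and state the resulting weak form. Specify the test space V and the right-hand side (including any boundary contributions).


V = {v ∈ H^1(0, 2) : v(0) = 0} (test functions vanish at x = 0 where u is specified); weak form: ∫_0^2 u'v' dx = ∫_0^2 (1 - x) v dx − v(2) for all v ∈ V.

Multiply both sides by a test function v and integrate from 0 to 2:
  ∫_0^2 −u''(x) v(x) dx = ∫_0^2 f(x) v(x) dx.
Integrate the LHS by parts once:
  ∫_0^2 −u'' v dx = −[u'(x) v(x)]_0^2 + ∫_0^2 u'(x) v'(x) dx.
Thus ∫_0^2 u'(x) v'(x) dx = ∫_0^2 f(x) v(x) dx + [u'(x) v(x)]_0^2.
Choose V so that boundary terms are either known or forced to vanish.
Mixed BC: u(0) = 0 (Dirichlet) and u'(2) = -1 (Neumann). Define V = {v ∈ H^1(0, 2) : v(0) = 0}. Then [u' v]_0^2 = u'(2)·v(2) − u'(0)·0 = − v(2).
Weak formulation: find u (satisfying any essential BC) such that ∫_0^2 u'(x) v'(x) dx = ∫_0^2 f v dx − v(2) for all v ∈ V (Dirichlet at 0 absorbed into V; Neumann datum at x = 2 contributes the boundary term).
Substituting f(x) = 1 - x, the right-hand side is ∫_0^2 (1 - x) v dx − v(2).


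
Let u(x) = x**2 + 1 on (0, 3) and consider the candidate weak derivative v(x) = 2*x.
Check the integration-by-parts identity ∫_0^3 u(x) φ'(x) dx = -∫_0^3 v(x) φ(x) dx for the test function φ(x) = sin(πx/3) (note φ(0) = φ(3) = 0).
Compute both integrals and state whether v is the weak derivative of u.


LHS = -18/π, RHS = -18/π. Yes, v = u' weakly.

u(x) = x**2 + 1, classical derivative u'(x) = 2*x.
φ(x) = sin(πx/3), so φ'(x) = π*cos(π*x/3)/3.
Note φ(0) = φ(3) = 0, so the boundary term u·φ vanishes.
LHS = ∫_0^3 u(x) φ'(x) dx = ∫_0^3 (π*x^2*cos(π*x/3)/3 + π*cos(π*x/3)/3) dx. Term by term:
  ∫_0^3 π*cos(π*x/3)/3 dx = 0;  ∫_0^3 π*x^2*cos(π*x/3)/3 dx = -18/π.
Sum: 0 − 18/π = -18/π.
So LHS = -18/π.
∫_0^3 v(x) φ(x) dx = ∫_0^3 (2*x*sin(π*x/3)) dx. Term by term:
  ∫_0^3 2*x*sin(π*x/3) dx = 18/π.
So RHS = -∫_0^3 v(x) φ(x) dx = -18/π.
LHS = RHS, so the identity holds for this test φ.
Moreover u is smooth here and v(x) = u'(x) = 2*x pointwise, so the identity holds for every test function. Hence v is the weak derivative of u.


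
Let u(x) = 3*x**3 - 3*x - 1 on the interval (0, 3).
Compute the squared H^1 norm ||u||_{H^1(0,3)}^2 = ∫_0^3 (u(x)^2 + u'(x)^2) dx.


||u||_{H^1}^2 = 378291/70

The H^1 norm (squared) on an interval (0, L) is
  ||u||_{H^1}^2 = ∫_0^L u(x)^2 dx + ∫_0^L u'(x)^2 dx.
Compute u'(x) = 9*x**2 - 3.
Then u(x)^2 = 9*x**6 - 18*x**4 - 6*x**3 + 9*x**2 + 6*x + 1 and u'(x)^2 = 81*x**4 - 54*x**2 + 9.
Integrate each monomial from 0 to 3 using ∫_0^3 c·x^n dx = c·3^(n+1)/(n+1):
  ∫_0^3 u(x)^2 dx = ∫_0^3 (9*x^6 - 18*x^4 - 6*x^3 + 9*x^2 + 6*x + 1) dx. Term by term:
    ∫_0^3 9*x^6 dx = 19683/7;  ∫_0^3 -18*x^4 dx = -4374/5;  ∫_0^3 -6*x^3 dx = -243/2;
    ∫_0^3 9*x^2 dx = 81;  ∫_0^3 6*x dx = 27;  ∫_0^3 1 dx = 3.
  Sum: 19683/7 − 4374/5 − 243/2 + 81 + 27 + 3 = 134859/70.
  ∫_0^3 u'(x)^2 dx = ∫_0^3 (81*x^4 - 54*x^2 + 9) dx. Term by term:
    ∫_0^3 81*x^4 dx = 19683/5;  ∫_0^3 -54*x^2 dx = -486;  ∫_0^3 9 dx = 27.
  Sum: 19683/5 − 486 + 27 = 17388/5.
Adding: ||u||_{H^1}^2 = 134859/70 + 17388/5 = 378291/70.


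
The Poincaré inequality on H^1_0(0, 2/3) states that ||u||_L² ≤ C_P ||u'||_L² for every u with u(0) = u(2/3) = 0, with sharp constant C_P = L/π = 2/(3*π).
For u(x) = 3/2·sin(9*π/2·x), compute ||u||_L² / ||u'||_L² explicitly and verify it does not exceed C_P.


||u||_L² / ||u'||_L² = 2/(9*π) < C_P = 2/(3*π).

u(x) = 3/2·sin(9*π/2·x), so u'(x) = 27*π*cos(9*π*x/2)/4.
Writing u(x) = A·sin(kπx/L) with A = 3/2 and k = 3, use ∫_0^L sin²(kπx/L) dx = L/2 and ∫_0^L cos²(kπx/L) dx = L/2.
u² = 9/4·sin²(9*π/2·x) and (u')² = 729*π^2/16·cos²(9*π/2·x), and each of sin², cos² integrates to L/2 = 1/3 over (0, 2/3).
∫_0^2/3 u² dx = 3/4, so ||u||_L² = sqrt(3)/2.
∫_0^2/3 (u')² dx = 243*π^2/16, so ||u'||_L² = 9*sqrt(3)*π/4.
Ratio ||u||_L² / ||u'||_L² = 2/(9*π).
Sharp Poincaré constant on H^1_0(0, 2/3) is C_P = L/π = 2/(3*π), achieved by sin(3*π/2·x).
This is the k = 3 harmonic; the ratio L/(kπ) is strictly less than C_P = L/π, consistent with the sharp inequality ||u||_L² ≤ C_P ||u'||_L².


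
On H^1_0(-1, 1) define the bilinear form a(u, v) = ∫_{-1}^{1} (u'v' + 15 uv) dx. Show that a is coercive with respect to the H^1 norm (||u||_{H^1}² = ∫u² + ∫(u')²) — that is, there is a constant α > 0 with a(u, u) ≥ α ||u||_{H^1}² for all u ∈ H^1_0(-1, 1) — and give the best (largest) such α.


α = 1

Coercivity of a(·,·) on H^1_0(-1, 1) means a(u, u) ≥ α ||u||_{H^1}² for every u ∈ H^1_0.
The interval has length L = 2, and Poincaré/coercivity depend only on L. Here a(u, u) = ∫(u')² + (15)·∫u².
Here c = 15 ≥ 1, so a(u,u) = ∫(u')² + c∫u² ≥ ∫(u')² + ∫u² = ||u||_{H^1}², i.e. α = 1 works. No larger α is possible: a(u,u) ≥ α||u||_{H^1}² means (1−α)∫(u')² ≥ (α−c)∫u², and for the modes u_n = sin(nπ(x−x₀)/L) (x₀ the left endpoint) one has ∫u_n²/∫(u_n')² = (L/(nπ))² → 0, so a(u_n,u_n)/||u_n||_{H^1}² → 1. Hence the optimal constant is α = 1.
Therefore α = 1.


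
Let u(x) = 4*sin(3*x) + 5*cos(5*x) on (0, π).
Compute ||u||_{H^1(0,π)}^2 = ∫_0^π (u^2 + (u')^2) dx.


||u||_{H^1(0,π)}^2 = 405*π

u'(x) = -25*sin(5*x) + 12*cos(3*x).
Expand u² and (u')² and integrate term by term on (0, π), using: for integers n ≥ 1, ∫_0^π sin²(nx) dx = ∫_0^π cos²(nx) dx = π/2; for n ≠ n', ∫_0^π sin(nx)sin(n'x) dx = ∫_0^π cos(nx)cos(n'x) dx = 0; and by product-to-sum, ∫_0^π sin(nx)cos(n'x) dx = ½∫_0^π [sin((n+n')x) + sin((n−n')x)] dx, which is 0 when n+n' is even and 2n/(n²−n'²) when n+n' is odd (it need not vanish on (0, π)).
  u² squared terms: (4)²·∫sin(3x)² dx = 16·π/2 = 8*π;  (5)²·∫cos(5x)² dx = 25·π/2 = 25*π/2.
  u² cross terms: 2·(4)·(5)·∫sin(3x)·cos(5x) dx = 40·(0) = 0.
  So ∫_0^π u² dx = 8*π + 25*π/2 + 0 = 41*π/2.
  (u')² squared terms: (-25)²·∫sin(5x)² dx = 625·π/2 = 625*π/2;  (12)²·∫cos(3x)² dx = 144·π/2 = 72*π.
  (u')² cross terms: 2·(-25)·(12)·∫sin(5x)·cos(3x) dx = -600·(0) = 0.
  So ∫_0^π (u')² dx = 625*π/2 + 72*π + 0 = 769*π/2.
||u||_{H^1}^2 = (41*π/2) + (769*π/2) = 405*π.


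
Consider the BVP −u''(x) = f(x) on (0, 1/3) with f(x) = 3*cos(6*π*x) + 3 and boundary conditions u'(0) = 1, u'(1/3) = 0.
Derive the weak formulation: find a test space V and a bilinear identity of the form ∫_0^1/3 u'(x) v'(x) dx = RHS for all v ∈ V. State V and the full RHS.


V = H^1(0, 1/3) (v unrestricted at boundary; u is determined up to an additive constant); weak form: ∫_0^1/3 u'v' dx = ∫_0^1/3 (3*cos(6*π*x) + 3) v dx − v(0) for all v ∈ V.

Multiply both sides by a test function v and integrate from 0 to 1/3:
  ∫_0^1/3 −u''(x) v(x) dx = ∫_0^1/3 f(x) v(x) dx.
Integrate the LHS by parts once:
  ∫_0^1/3 −u'' v dx = −[u'(x) v(x)]_0^1/3 + ∫_0^1/3 u'(x) v'(x) dx.
Thus ∫_0^1/3 u'(x) v'(x) dx = ∫_0^1/3 f(x) v(x) dx + [u'(x) v(x)]_0^1/3.
Choose V so that boundary terms are either known or forced to vanish.
u has inhomogeneous Neumann u'(0) = 1, u'(1/3) = 0. [u' v]_0^1/3 = (0)·v(1/3) − (1)·v(0) = − v(0). Take V = H^1(0, 1/3); boundary term becomes part of RHS.
Weak formulation: find u (satisfying any essential BC) such that ∫_0^1/3 u'(x) v'(x) dx = ∫_0^1/3 f v dx − v(0) for all v ∈ V (Neumann data are natural BCs: they enter the RHS as boundary terms).
Substituting f(x) = 3*cos(6*π*x) + 3, the right-hand side is ∫_0^1/3 (3*cos(6*π*x) + 3) v dx − v(0).
Compatibility check (pure Neumann): taking v ≡ 1 ∈ V gives 0 = ∫_0^1/3 f dx + (0) − (1), i.e. ∫_0^1/3 f dx must equal u'(0) − u'(1/3) = 1. Indeed ∫_0^1/3 (3*cos(6*π*x) + 3) dx = 1, so the data are compatible. The solution is then unique only up to an additive constant (fix it e.g. by requiring ∫_0^1/3 u dx = 0).


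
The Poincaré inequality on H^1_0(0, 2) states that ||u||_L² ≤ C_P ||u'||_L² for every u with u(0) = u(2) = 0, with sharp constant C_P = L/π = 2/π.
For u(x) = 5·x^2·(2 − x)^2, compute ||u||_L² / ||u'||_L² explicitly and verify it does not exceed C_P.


||u||_L² / ||u'||_L² = sqrt(3)/3 < C_P = 2/π.

u(x) = 5·x^2·(2 − x)^2, so u'(x) = 20*x*(x - 2)*(x - 1).
u(x) = 5·x^2·(2 − x)^2 vanishes at x = 0 and x = 2, so u ∈ H^1_0(0, 2). Differentiate via the product rule and integrate the resulting polynomials term by term.
  ∫_0^2 u² dx = ∫_0^2 (25*x^8 - 200*x^7 + 600*x^6 - 800*x^5 + 400*x^4) dx. Term by term:
    ∫_0^2 25*x^8 dx = 12800/9;  ∫_0^2 -200*x^7 dx = -6400;  ∫_0^2 600*x^6 dx = 76800/7;
    ∫_0^2 -800*x^5 dx = -25600/3;  ∫_0^2 400*x^4 dx = 2560.
  Sum: 12800/9 − 6400 + 76800/7 − 25600/3 + 2560 = 1280/63.
  ∫_0^2 (u')² dx = ∫_0^2 (400*x^6 - 2400*x^5 + 5200*x^4 - 4800*x^3 + 1600*x^2) dx. Term by term:
    ∫_0^2 400*x^6 dx = 51200/7;  ∫_0^2 -2400*x^5 dx = -25600;  ∫_0^2 5200*x^4 dx = 33280;
    ∫_0^2 -4800*x^3 dx = -19200;  ∫_0^2 1600*x^2 dx = 12800/3.
  Sum: 51200/7 − 25600 + 33280 − 19200 + 12800/3 = 1280/21.
∫_0^2 u² dx = 1280/63, so ||u||_L² = 16*sqrt(35)/21.
∫_0^2 (u')² dx = 1280/21, so ||u'||_L² = 16*sqrt(105)/21.
Ratio ||u||_L² / ||u'||_L² = sqrt(3)/3.
Sharp Poincaré constant on H^1_0(0, 2) is C_P = L/π = 2/π, achieved by sin(π/2·x).
A polynomial bump cannot attain the sharp Poincaré constant (only the first sine eigenfunction does), so the ratio is strictly less than C_P, consistent with ||u||_L² ≤ C_P ||u'||_L².


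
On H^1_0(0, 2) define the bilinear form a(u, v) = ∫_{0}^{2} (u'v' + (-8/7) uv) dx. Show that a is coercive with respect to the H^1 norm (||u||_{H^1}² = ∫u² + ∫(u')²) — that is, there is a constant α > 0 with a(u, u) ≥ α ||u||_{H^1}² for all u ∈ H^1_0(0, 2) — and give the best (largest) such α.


α = (-32/7 + π^2)/(4 + π^2)

Coercivity of a(·,·) on H^1_0(0, 2) means a(u, u) ≥ α ||u||_{H^1}² for every u ∈ H^1_0.
The interval has length L = 2, and Poincaré/coercivity depend only on L. Here a(u, u) = ∫(u')² + (-8/7)·∫u².
Here c = -8/7 < 0 with |c| < (π/L)² = π^2/4, so coercivity still holds. The condition a(u,u) ≥ α||u||_{H^1}² reads (1−α)∫(u')² ≥ (α−c)∫u². Any admissible α is ≤ 1 (rapidly oscillating u have ∫u²/∫(u')² → 0), and α = 1 would force 0 ≥ (1−c)∫u², impossible since c < 1; so 1−α > 0. By the sharp Poincaré inequality on H^1_0 of an interval of length L, ∫(u')² ≥ (π/L)²∫u² with equality for the first sine mode sin(π(x−x₀)/L) (x₀ the left endpoint), so the inequality holds for all u iff (1−α)(π/L)² ≥ α − c, i.e. α ≤ ((π/L)² + c)/((π/L)² + 1) = (1 + c(L/π)²)/(1 + (L/π)²). (Direct route, valid since c ≤ 0: Poincaré gives c∫u² ≥ c(L/π)²∫(u')², so a(u,u) ≥ (1 + c(L/π)²)∫(u')², while ||u||_{H^1}² ≤ (1 + (L/π)²)∫(u')²; dividing yields the same α.) With (π/L)² = π^2/4 and c = -8/7, the largest admissible constant is α = ((π/L)² + c)/((π/L)² + 1).
Simplifying, α = (-32/7 + π^2)/(4 + π^2).


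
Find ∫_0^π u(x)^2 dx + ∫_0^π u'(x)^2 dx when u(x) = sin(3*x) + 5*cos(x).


||u||_{H^1(0,π)}^2 = 30*π

u'(x) = -5*sin(x) + 3*cos(3*x).
Expand u² and (u')² and integrate term by term on (0, π), using: for integers n ≥ 1, ∫_0^π sin²(nx) dx = ∫_0^π cos²(nx) dx = π/2; for n ≠ n', ∫_0^π sin(nx)sin(n'x) dx = ∫_0^π cos(nx)cos(n'x) dx = 0; and by product-to-sum, ∫_0^π sin(nx)cos(n'x) dx = ½∫_0^π [sin((n+n')x) + sin((n−n')x)] dx, which is 0 when n+n' is even and 2n/(n²−n'²) when n+n' is odd (it need not vanish on (0, π)).
  u² squared terms: (5)²·∫cos(x)² dx = 25·π/2 = 25*π/2;  (1)²·∫sin(3x)² dx = 1·π/2 = π/2.
  u² cross terms: 2·(5)·(1)·∫cos(x)·sin(3x) dx = 10·(0) = 0.
  So ∫_0^π u² dx = 25*π/2 + π/2 + 0 = 13*π.
  (u')² squared terms: (-5)²·∫sin(x)² dx = 25·π/2 = 25*π/2;  (3)²·∫cos(3x)² dx = 9·π/2 = 9*π/2.
  (u')² cross terms: 2·(-5)·(3)·∫sin(x)·cos(3x) dx = -30·(0) = 0.
  So ∫_0^π (u')² dx = 25*π/2 + 9*π/2 + 0 = 17*π.
||u||_{H^1}^2 = (13*π) + (17*π) = 30*π.


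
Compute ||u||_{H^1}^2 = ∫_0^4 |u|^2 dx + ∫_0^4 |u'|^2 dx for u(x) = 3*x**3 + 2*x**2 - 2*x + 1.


||u||_{H^1}^2 = 1690204/35

The H^1 norm (squared) on an interval (0, L) is
  ||u||_{H^1}^2 = ∫_0^L u(x)^2 dx + ∫_0^L u'(x)^2 dx.
Compute u'(x) = 9*x**2 + 4*x - 2.
Then u(x)^2 = 9*x**6 + 12*x**5 - 8*x**4 - 2*x**3 + 8*x**2 - 4*x + 1 and u'(x)^2 = 81*x**4 + 72*x**3 - 20*x**2 - 16*x + 4.
Integrate each monomial from 0 to 4 using ∫_0^4 c·x^n dx = c·4^(n+1)/(n+1):
  ∫_0^4 u(x)^2 dx = ∫_0^4 (9*x^6 + 12*x^5 - 8*x^4 - 2*x^3 + 8*x^2 - 4*x + 1) dx. Term by term:
    ∫_0^4 9*x^6 dx = 147456/7;  ∫_0^4 12*x^5 dx = 8192;  ∫_0^4 -8*x^4 dx = -8192/5;
    ∫_0^4 -2*x^3 dx = -128;  ∫_0^4 8*x^2 dx = 512/3;  ∫_0^4 -4*x dx = -32;
    ∫_0^4 1 dx = 4.
  Sum: 147456/7 + 8192 − 8192/5 − 128 + 512/3 − 32 + 4 = 2901508/105.
  ∫_0^4 u'(x)^2 dx = ∫_0^4 (81*x^4 + 72*x^3 - 20*x^2 - 16*x + 4) dx. Term by term:
    ∫_0^4 81*x^4 dx = 82944/5;  ∫_0^4 72*x^3 dx = 4608;  ∫_0^4 -20*x^2 dx = -1280/3;
    ∫_0^4 -16*x dx = -128;  ∫_0^4 4 dx = 16.
  Sum: 82944/5 + 4608 − 1280/3 − 128 + 16 = 309872/15.
Adding: ||u||_{H^1}^2 = 2901508/105 + 309872/15 = 1690204/35.


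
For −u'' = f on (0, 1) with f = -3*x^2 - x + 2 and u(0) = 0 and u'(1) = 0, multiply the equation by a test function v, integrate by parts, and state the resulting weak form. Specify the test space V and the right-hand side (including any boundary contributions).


V = {v ∈ H^1(0, 1) : v(0) = 0} (test functions vanish at x = 0 where u is specified); weak form: ∫_0^1 u'v' dx = ∫_0^1 (-3*x^2 - x + 2) v dx for all v ∈ V.

Multiply both sides by a test function v and integrate from 0 to 1:
  ∫_0^1 −u''(x) v(x) dx = ∫_0^1 f(x) v(x) dx.
Integrate the LHS by parts once:
  ∫_0^1 −u'' v dx = −[u'(x) v(x)]_0^1 + ∫_0^1 u'(x) v'(x) dx.
Thus ∫_0^1 u'(x) v'(x) dx = ∫_0^1 f(x) v(x) dx + [u'(x) v(x)]_0^1.
Choose V so that boundary terms are either known or forced to vanish.
Mixed BC: u(0) = 0 (Dirichlet) and u'(1) = 0 (Neumann). Define V = {v ∈ H^1(0, 1) : v(0) = 0}. Then [u' v]_0^1 = u'(1)·v(1) − u'(0)·0 = 0.
Weak formulation: find u (satisfying any essential BC) such that ∫_0^1 u'(x) v'(x) dx = ∫_0^1 f v dx for all v ∈ V (Dirichlet at 0 absorbed into V; the Neumann datum at x = 1 is zero, so no boundary term remains).
Substituting f(x) = -3*x^2 - x + 2, the right-hand side is ∫_0^1 (-3*x^2 - x + 2) v dx.


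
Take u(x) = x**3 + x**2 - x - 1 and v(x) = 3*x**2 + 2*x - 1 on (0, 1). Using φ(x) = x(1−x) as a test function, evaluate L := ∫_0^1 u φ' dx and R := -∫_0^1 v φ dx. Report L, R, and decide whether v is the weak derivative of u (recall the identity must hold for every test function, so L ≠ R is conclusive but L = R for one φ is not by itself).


LHS = -3/20, RHS = -3/20. Yes, v = u' weakly.

u(x) = x**3 + x**2 - x - 1, classical derivative u'(x) = 3*x**2 + 2*x - 1.
φ(x) = x(1−x), so φ'(x) = 1 - 2*x.
Note φ(0) = φ(1) = 0, so the boundary term u·φ vanishes.
LHS = ∫_0^1 u(x) φ'(x) dx = ∫_0^1 (-2*x^4 - x^3 + 3*x^2 + x - 1) dx. Term by term:
  ∫_0^1 -2*x^4 dx = -2/5;  ∫_0^1 -x^3 dx = -1/4;  ∫_0^1 3*x^2 dx = 1;
  ∫_0^1 x dx = 1/2;  ∫_0^1 -1 dx = -1.
Sum: -2/5 − 1/4 + 1 + 1/2 − 1 = -3/20.
So LHS = -3/20.
∫_0^1 v(x) φ(x) dx = ∫_0^1 (-3*x^4 + x^3 + 3*x^2 - x) dx. Term by term:
  ∫_0^1 -3*x^4 dx = -3/5;  ∫_0^1 x^3 dx = 1/4;  ∫_0^1 3*x^2 dx = 1;
  ∫_0^1 -x dx = -1/2.
Sum: -3/5 + 1/4 + 1 − 1/2 = 3/20.
So RHS = -∫_0^1 v(x) φ(x) dx = -3/20.
LHS = RHS, so the identity holds for this test φ.
Moreover u is smooth here and v(x) = u'(x) = 3*x**2 + 2*x - 1 pointwise, so the identity holds for every test function. Hence v is the weak derivative of u.


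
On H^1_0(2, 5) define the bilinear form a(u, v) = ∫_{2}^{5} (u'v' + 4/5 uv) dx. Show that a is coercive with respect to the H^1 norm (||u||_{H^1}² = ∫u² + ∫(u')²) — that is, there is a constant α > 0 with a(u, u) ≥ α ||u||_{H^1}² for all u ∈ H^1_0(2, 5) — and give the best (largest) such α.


α = (36/5 + π^2)/(9 + π^2)

Coercivity of a(·,·) on H^1_0(2, 5) means a(u, u) ≥ α ||u||_{H^1}² for every u ∈ H^1_0.
The interval has length L = 3, and Poincaré/coercivity depend only on L. Here a(u, u) = ∫(u')² + (4/5)·∫u².
Here 0 < c = 4/5 < 1. The condition a(u,u) ≥ α||u||_{H^1}² reads (1−α)∫(u')² ≥ (α−c)∫u². Any admissible α is ≤ 1 (rapidly oscillating u have ∫u²/∫(u')² → 0), and α = 1 would force 0 ≥ (1−c)∫u², impossible since c < 1; so 1−α > 0. By the sharp Poincaré inequality on H^1_0 of an interval of length L, ∫(u')² ≥ (π/L)²∫u² with equality for the first sine mode sin(π(x−x₀)/L) (x₀ the left endpoint), so the inequality holds for all u iff (1−α)(π/L)² ≥ α − c, i.e. α ≤ ((π/L)² + c)/((π/L)² + 1) = (1 + c(L/π)²)/(1 + (L/π)²). With (π/L)² = π^2/9 and c = 4/5, the largest admissible constant is α = ((π/L)² + c)/((π/L)² + 1).
Simplifying, α = (36/5 + π^2)/(9 + π^2).
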